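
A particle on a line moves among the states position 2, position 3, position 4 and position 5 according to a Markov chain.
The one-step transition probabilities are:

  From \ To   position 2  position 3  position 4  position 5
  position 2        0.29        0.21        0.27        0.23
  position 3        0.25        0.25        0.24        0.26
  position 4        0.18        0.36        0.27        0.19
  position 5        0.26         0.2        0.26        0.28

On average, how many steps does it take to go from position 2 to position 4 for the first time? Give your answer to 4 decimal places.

3.8310

Let t(s) be the expected number of steps to first reach position 4 from state s, with t(position 4) = 0. Conditioning on the first step:
t(position 2) = 1 + 0.29·t(position 2) + 0.21·t(position 3) + 0.23·t(position 5)
t(position 3) = 1 + 0.25·t(position 2) + 0.25·t(position 3) + 0.26·t(position 5)
t(position 5) = 1 + 0.26·t(position 2) + 0.2·t(position 3) + 0.28·t(position 5)
Solving: t(position 2) = 3.8310, t(position 3) = 3.9520, t(position 5) = 3.8701.
Expected steps from position 2 to position 4: 3.8310.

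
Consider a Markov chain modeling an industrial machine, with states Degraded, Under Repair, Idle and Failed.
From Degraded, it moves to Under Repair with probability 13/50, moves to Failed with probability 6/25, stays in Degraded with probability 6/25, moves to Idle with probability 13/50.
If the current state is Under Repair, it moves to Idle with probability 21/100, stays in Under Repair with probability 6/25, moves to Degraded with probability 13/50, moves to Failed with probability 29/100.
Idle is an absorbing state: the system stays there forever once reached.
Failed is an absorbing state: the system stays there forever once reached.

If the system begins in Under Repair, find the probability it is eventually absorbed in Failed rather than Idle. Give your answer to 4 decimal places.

0.5545

Let h(s) be the probability of absorption at Failed starting from transient state s. Then h(Failed) = 1 and h(Idle) = 0. By first-step analysis:
h(Degraded) = 0.24·h(Degraded) + 0.26·h(Under Repair) + 0.26·0 + 0.24·1
h(Under Repair) = 0.26·h(Degraded) + 0.24·h(Under Repair) + 0.21·0 + 0.29·1
Solving: h(Degraded) = 0.5055, h(Under Repair) = 0.5545.
Starting from Under Repair, the probability is 0.5545.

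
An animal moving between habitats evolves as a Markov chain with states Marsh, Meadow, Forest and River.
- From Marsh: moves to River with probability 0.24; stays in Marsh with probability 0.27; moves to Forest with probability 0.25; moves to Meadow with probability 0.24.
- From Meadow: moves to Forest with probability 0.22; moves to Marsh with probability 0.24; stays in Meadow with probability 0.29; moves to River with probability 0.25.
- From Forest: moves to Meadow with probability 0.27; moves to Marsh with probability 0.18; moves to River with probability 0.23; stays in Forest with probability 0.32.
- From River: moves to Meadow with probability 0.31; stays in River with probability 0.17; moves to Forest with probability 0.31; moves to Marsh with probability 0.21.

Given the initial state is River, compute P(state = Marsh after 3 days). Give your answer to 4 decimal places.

0.2235

Propagate the distribution vector 3 days from River.
After 0 days: (0.0000, 0.0000, 0.0000, 1.0000)
After 1 day: (0.2100, 0.3100, 0.3100, 0.1700)
After 2 days: (0.2226, 0.2767, 0.2726, 0.2281)
After 3 days: (0.2235, 0.2780, 0.2745, 0.2241)
P(in Marsh after 3 days) = 0.2235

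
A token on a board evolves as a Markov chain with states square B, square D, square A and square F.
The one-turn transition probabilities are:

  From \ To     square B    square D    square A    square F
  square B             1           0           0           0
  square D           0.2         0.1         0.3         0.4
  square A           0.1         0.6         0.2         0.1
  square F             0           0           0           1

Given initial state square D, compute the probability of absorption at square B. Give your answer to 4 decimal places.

0.3519

Let h(s) be the probability of absorption at square B starting from transient state s. Then h(square B) = 1 and h(square F) = 0. By first-step analysis:
h(square D) = 0.2·1 + 0.1·h(square D) + 0.3·h(square A) + 0.4·0
h(square A) = 0.1·1 + 0.6·h(square D) + 0.2·h(square A) + 0.1·0
Solving: h(square D) = 0.3519, h(square A) = 0.3889.
Starting from square D, the probability is 0.3519.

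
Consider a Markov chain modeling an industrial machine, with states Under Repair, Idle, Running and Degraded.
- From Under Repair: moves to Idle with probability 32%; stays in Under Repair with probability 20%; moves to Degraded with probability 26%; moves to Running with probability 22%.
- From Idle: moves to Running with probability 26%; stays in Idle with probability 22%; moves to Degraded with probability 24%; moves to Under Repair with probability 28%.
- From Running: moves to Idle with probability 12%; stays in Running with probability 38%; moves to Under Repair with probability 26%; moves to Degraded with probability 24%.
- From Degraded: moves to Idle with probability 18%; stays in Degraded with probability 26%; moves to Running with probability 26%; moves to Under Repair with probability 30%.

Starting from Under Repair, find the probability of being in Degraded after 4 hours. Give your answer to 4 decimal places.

Propagate the distribution vector 4 hours from Under Repair.
After 0 hours: (1.0000, 0.0000, 0.0000, 0.0000)
After 1 hour: (0.2000, 0.3200, 0.2200, 0.2600)
After 2 hours: (0.2648, 0.2076, 0.2784, 0.2492)
After 3 hours: (0.2582, 0.2087, 0.2828, 0.2503)
After 4 hours: (0.2587, 0.2075, 0.2836, 0.2502)
P(in Degraded after 4 hours) = 0.2502

0.2502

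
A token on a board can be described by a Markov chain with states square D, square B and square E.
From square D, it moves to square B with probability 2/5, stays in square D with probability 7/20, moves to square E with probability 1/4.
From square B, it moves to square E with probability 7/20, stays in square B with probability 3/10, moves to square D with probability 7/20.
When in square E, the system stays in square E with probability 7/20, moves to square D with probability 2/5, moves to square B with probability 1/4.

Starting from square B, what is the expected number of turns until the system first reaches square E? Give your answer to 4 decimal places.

3.1746

Let t(s) be the expected number of turns to first reach square E from state s, with t(square E) = 0. Conditioning on the first turn:
t(square D) = 1 + 0.35·t(square D) + 0.4·t(square B)
t(square B) = 1 + 0.35·t(square D) + 0.3·t(square B)
Solving: t(square D) = 3.4921, t(square B) = 3.1746.
Expected turns from square B to square E: 3.1746.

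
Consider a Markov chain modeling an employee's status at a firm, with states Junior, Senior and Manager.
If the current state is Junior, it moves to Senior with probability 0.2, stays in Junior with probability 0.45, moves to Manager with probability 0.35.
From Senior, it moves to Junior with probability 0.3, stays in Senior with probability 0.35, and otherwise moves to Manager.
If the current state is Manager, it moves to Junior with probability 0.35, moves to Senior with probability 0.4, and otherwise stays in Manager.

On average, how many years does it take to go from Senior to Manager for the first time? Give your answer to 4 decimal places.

Let t(s) be the expected number of years to first reach Manager from state s, with t(Manager) = 0. Conditioning on the first year:
t(Junior) = 1 + 0.45·t(Junior) + 0.2·t(Senior)
t(Senior) = 1 + 0.3·t(Junior) + 0.35·t(Senior)
Solving: t(Junior) = 2.8571, t(Senior) = 2.8571.
Expected years from Senior to Manager: 2.8571.

2.8571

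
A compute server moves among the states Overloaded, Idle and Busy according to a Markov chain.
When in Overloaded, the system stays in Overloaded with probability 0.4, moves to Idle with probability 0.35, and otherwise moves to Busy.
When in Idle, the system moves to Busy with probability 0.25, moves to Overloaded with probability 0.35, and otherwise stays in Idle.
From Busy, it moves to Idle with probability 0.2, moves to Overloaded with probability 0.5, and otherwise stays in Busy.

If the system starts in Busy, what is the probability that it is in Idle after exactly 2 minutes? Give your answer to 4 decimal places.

0.3150

Sum over the intermediate state after 1 minute:
P = P(Busy→Overloaded)·P(Overloaded→Idle) + P(Busy→Idle)·P(Idle→Idle) + P(Busy→Busy)·P(Busy→Idle)
  = 0.5×0.35 + 0.2×0.4 + 0.3×0.2
  = 0.1750 + 0.0800 + 0.0600 = 0.3150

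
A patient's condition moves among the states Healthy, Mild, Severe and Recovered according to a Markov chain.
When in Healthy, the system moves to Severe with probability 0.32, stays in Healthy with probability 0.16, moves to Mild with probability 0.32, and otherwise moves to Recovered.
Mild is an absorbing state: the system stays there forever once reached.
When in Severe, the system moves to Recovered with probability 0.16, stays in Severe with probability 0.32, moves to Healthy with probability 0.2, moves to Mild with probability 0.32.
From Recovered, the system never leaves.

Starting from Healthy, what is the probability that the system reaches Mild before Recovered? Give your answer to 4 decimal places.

Let h(s) be the probability of absorption at Mild starting from transient state s. Then h(Mild) = 1 and h(Recovered) = 0. By first-step analysis:
h(Healthy) = 0.16·h(Healthy) + 0.32·1 + 0.32·h(Severe) + 0.2·0
h(Severe) = 0.2·h(Healthy) + 0.32·1 + 0.32·h(Severe) + 0.16·0
Solving: h(Healthy) = 0.6309, h(Severe) = 0.6562.
Starting from Healthy, the probability is 0.6309.

0.6309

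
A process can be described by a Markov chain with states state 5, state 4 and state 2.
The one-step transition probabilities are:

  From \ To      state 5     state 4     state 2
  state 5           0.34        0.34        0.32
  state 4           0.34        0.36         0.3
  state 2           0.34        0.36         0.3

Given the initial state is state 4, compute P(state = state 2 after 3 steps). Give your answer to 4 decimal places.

0.3068

Propagate the distribution vector 3 steps from state 4.
After 0 steps: (0.0000, 1.0000, 0.0000)
After 1 step: (0.3400, 0.3600, 0.3000)
After 2 steps: (0.3400, 0.3532, 0.3068)
After 3 steps: (0.3400, 0.3532, 0.3068)
P(in state 2 after 3 steps) = 0.3068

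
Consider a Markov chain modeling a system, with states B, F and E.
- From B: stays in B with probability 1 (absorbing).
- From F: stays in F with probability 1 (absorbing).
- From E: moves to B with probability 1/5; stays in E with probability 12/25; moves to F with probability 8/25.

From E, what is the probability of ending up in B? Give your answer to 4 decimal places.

0.3846

Let h(s) be the probability of absorption at B starting from transient state s. Then h(B) = 1 and h(F) = 0. By first-step analysis:
h(E) = 0.2·1 + 0.32·0 + 0.48·h(E)
Solving: h(E) = 0.3846.
Starting from E, the probability is 0.3846.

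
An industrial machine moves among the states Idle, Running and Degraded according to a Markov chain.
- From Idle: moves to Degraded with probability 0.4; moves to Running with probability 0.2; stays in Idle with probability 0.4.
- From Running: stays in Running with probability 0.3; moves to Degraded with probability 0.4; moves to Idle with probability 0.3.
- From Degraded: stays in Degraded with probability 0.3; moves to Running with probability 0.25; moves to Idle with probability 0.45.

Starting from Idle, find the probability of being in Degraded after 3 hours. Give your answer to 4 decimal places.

0.3640

Propagate the distribution vector 3 hours from Idle.
After 0 hours: (1.0000, 0.0000, 0.0000)
After 1 hour: (0.4000, 0.2000, 0.4000)
After 2 hours: (0.4000, 0.2400, 0.3600)
After 3 hours: (0.3940, 0.2420, 0.3640)
P(in Degraded after 3 hours) = 0.3640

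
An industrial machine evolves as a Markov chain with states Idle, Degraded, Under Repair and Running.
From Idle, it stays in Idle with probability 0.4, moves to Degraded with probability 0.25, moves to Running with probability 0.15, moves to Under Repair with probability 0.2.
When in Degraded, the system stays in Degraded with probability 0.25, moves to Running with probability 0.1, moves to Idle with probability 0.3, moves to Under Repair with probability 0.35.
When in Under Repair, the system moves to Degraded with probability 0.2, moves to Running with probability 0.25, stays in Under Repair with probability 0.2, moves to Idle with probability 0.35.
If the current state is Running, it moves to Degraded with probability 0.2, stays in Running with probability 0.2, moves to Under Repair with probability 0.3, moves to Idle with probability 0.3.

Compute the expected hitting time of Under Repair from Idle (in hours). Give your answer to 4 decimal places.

3.9853

Let t(s) be the expected number of hours to first reach Under Repair from state s, with t(Under Repair) = 0. Conditioning on the first hour:
t(Idle) = 1 + 0.4·t(Idle) + 0.25·t(Degraded) + 0.15·t(Running)
t(Degraded) = 1 + 0.3·t(Idle) + 0.25·t(Degraded) + 0.1·t(Running)
t(Running) = 1 + 0.3·t(Idle) + 0.2·t(Degraded) + 0.2·t(Running)
Solving: t(Idle) = 3.9853, t(Degraded) = 3.4069, t(Running) = 3.5962.
Expected hours from Idle to Under Repair: 3.9853.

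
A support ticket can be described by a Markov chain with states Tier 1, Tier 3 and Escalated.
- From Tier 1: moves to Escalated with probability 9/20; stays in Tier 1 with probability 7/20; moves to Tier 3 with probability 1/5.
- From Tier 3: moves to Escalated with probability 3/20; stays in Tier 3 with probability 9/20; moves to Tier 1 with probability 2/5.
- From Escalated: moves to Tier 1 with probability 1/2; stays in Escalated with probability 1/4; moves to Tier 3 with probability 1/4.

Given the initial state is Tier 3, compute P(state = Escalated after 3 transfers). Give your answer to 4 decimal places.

0.2970

Propagate the distribution vector 3 transfers from Tier 3.
After 0 transfers: (0.0000, 1.0000, 0.0000)
After 1 transfer: (0.4000, 0.4500, 0.1500)
After 2 transfers: (0.3950, 0.3200, 0.2850)
After 3 transfers: (0.4088, 0.2943, 0.2970)
P(in Escalated after 3 transfers) = 0.2970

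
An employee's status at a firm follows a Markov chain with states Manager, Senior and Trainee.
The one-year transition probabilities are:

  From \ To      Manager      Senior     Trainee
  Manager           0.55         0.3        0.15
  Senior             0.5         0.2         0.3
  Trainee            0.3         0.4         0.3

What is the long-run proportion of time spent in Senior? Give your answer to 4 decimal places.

0.2935

Let the stationary distribution be π with π = πP and π_1 + π_2 + π_3 = 1.
π_1 = 0.55·π_1 + 0.5·π_2 + 0.3·π_3
π_2 = 0.3·π_1 + 0.2·π_2 + 0.4·π_3
Solving with the normalization constraint gives π = (0.4783, 0.2935, 0.2283).
So the stationary probability of Senior is 0.2935.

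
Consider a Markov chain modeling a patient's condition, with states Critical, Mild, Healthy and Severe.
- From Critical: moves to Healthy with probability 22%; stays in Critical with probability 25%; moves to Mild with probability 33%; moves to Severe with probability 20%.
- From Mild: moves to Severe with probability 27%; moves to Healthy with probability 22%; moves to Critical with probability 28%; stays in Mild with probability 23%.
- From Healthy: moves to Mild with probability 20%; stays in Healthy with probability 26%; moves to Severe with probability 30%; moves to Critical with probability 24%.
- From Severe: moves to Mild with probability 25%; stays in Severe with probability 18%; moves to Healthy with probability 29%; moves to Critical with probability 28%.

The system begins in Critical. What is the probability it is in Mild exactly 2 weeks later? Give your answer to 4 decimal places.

0.2524

Propagate the distribution vector 2 weeks from Critical.
After 0 weeks: (1.0000, 0.0000, 0.0000, 0.0000)
After 1 week: (0.2500, 0.3300, 0.2200, 0.2000)
After 2 weeks: (0.2637, 0.2524, 0.2428, 0.2411)
P(in Mild after 2 weeks) = 0.2524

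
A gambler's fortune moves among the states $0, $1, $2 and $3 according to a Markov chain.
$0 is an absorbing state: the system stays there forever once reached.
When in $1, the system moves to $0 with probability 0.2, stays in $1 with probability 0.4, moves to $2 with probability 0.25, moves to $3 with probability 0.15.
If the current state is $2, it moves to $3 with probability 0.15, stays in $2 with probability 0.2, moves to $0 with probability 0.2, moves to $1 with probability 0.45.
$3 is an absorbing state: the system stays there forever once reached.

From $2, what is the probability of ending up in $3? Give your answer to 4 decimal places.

0.4286

Let h(s) be the probability of absorption at $3 starting from transient state s. Then h($3) = 1 and h($0) = 0. By first-step analysis:
h($1) = 0.2·0 + 0.4·h($1) + 0.25·h($2) + 0.15·1
h($2) = 0.2·0 + 0.45·h($1) + 0.2·h($2) + 0.15·1
Solving: h($1) = 0.4286, h($2) = 0.4286.
Starting from $2, the probability is 0.4286.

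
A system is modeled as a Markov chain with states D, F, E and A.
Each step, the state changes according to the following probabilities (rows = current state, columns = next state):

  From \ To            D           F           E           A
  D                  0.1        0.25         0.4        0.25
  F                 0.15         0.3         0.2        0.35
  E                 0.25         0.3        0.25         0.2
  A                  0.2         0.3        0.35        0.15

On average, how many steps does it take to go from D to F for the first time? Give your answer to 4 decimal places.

3.6033

Let t(s) be the expected number of steps to first reach F from state s, with t(F) = 0. Conditioning on the first step:
t(D) = 1 + 0.1·t(D) + 0.4·t(E) + 0.25·t(A)
t(E) = 1 + 0.25·t(D) + 0.25·t(E) + 0.2·t(A)
t(A) = 1 + 0.2·t(D) + 0.35·t(E) + 0.15·t(A)
Solving: t(D) = 3.6033, t(E) = 3.4534, t(A) = 3.4463.
Expected steps from D to F: 3.6033.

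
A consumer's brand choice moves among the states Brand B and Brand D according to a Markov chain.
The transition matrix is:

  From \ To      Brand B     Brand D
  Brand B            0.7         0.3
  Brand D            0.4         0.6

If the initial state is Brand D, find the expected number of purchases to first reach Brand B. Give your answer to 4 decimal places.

Let t(s) be the expected number of purchases to first reach Brand B from state s, with t(Brand B) = 0. Conditioning on the first purchase:
t(Brand D) = 1 + 0.6·t(Brand D)
Solving: t(Brand D) = 2.5000.
Expected purchases from Brand D to Brand B: 2.5000.

2.5000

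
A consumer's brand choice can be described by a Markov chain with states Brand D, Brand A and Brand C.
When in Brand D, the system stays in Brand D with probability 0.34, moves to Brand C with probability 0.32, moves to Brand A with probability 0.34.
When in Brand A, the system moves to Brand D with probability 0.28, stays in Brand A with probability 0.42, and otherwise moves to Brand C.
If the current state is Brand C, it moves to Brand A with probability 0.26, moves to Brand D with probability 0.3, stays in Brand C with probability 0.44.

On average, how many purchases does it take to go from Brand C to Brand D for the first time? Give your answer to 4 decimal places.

3.4036

Let t(s) be the expected number of purchases to first reach Brand D from state s, with t(Brand D) = 0. Conditioning on the first purchase:
t(Brand A) = 1 + 0.42·t(Brand A) + 0.3·t(Brand C)
t(Brand C) = 1 + 0.26·t(Brand A) + 0.44·t(Brand C)
Solving: t(Brand A) = 3.4846, t(Brand C) = 3.4036.
Expected purchases from Brand C to Brand D: 3.4036.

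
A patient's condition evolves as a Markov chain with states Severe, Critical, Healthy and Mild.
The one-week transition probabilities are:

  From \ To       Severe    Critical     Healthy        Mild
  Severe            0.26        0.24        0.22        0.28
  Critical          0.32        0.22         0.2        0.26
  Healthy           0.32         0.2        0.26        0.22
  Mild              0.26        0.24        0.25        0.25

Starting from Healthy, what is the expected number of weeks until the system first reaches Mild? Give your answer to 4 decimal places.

4.0524

Let t(s) be the expected number of weeks to first reach Mild from state s, with t(Mild) = 0. Conditioning on the first week:
t(Severe) = 1 + 0.26·t(Severe) + 0.24·t(Critical) + 0.22·t(Healthy)
t(Critical) = 1 + 0.32·t(Severe) + 0.22·t(Critical) + 0.2·t(Healthy)
t(Healthy) = 1 + 0.32·t(Severe) + 0.2·t(Critical) + 0.26·t(Healthy)
Solving: t(Severe) = 3.8167, t(Critical) = 3.8870, t(Healthy) = 4.0524.
Expected weeks from Healthy to Mild: 4.0524.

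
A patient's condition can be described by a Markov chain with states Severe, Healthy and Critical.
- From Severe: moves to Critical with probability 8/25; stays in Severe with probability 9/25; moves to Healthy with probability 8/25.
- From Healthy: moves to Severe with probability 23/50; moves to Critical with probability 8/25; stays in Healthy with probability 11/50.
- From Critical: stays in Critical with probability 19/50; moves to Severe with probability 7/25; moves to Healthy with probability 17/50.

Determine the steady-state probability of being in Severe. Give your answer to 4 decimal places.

0.3625

Let the stationary distribution be π with π = πP and π_1 + π_2 + π_3 = 1.
π_1 = 0.36·π_1 + 0.46·π_2 + 0.28·π_3
π_2 = 0.32·π_1 + 0.22·π_2 + 0.34·π_3
Solving with the normalization constraint gives π = (0.3625, 0.2971, 0.3404).
So the stationary probability of Severe is 0.3625.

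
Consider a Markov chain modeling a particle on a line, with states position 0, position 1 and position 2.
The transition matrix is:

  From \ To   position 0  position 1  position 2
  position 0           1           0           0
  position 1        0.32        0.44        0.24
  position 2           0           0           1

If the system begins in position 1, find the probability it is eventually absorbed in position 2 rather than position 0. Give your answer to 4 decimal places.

Let h(s) be the probability of absorption at position 2 starting from transient state s. Then h(position 2) = 1 and h(position 0) = 0. By first-step analysis:
h(position 1) = 0.32·0 + 0.44·h(position 1) + 0.24·1
Solving: h(position 1) = 0.4286.
Starting from position 1, the probability is 0.4286.

0.4286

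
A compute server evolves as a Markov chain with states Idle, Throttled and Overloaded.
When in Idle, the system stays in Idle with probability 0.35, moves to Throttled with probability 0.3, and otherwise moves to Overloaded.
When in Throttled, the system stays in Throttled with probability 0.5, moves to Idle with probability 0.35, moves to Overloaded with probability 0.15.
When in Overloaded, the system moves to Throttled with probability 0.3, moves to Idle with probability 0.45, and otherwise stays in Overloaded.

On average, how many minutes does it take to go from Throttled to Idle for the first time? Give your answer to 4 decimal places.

Let t(s) be the expected number of minutes to first reach Idle from state s, with t(Idle) = 0. Conditioning on the first minute:
t(Throttled) = 1 + 0.5·t(Throttled) + 0.15·t(Overloaded)
t(Overloaded) = 1 + 0.3·t(Throttled) + 0.25·t(Overloaded)
Solving: t(Throttled) = 2.7273, t(Overloaded) = 2.4242.
Expected minutes from Throttled to Idle: 2.7273.

2.7273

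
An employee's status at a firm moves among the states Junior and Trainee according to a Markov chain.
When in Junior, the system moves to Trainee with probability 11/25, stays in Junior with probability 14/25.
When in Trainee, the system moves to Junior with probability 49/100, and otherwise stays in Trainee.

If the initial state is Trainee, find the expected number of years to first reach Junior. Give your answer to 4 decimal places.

Let t(s) be the expected number of years to first reach Junior from state s, with t(Junior) = 0. Conditioning on the first year:
t(Trainee) = 1 + 0.51·t(Trainee)
Solving: t(Trainee) = 2.0408.
Expected years from Trainee to Junior: 2.0408.

2.0408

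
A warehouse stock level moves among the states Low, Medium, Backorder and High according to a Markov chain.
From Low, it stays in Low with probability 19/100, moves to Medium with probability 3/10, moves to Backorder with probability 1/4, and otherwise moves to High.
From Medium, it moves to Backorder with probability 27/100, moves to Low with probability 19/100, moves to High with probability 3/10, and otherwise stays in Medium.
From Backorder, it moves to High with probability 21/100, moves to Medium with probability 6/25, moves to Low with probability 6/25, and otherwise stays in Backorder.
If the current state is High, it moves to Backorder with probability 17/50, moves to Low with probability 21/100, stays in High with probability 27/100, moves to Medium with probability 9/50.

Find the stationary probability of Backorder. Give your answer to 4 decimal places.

Let the stationary distribution be π with π = πP and π_1 + π_2 + π_3 + π_4 = 1.
π_1 = 0.19·π_1 + 0.19·π_2 + 0.24·π_3 + 0.21·π_4
π_2 = 0.3·π_1 + 0.24·π_2 + 0.24·π_3 + 0.18·π_4
π_3 = 0.25·π_1 + 0.27·π_2 + 0.31·π_3 + 0.34·π_4
Solving with the normalization constraint gives π = (0.2099, 0.2372, 0.2956, 0.2573).
So the stationary probability of Backorder is 0.2956.

0.2956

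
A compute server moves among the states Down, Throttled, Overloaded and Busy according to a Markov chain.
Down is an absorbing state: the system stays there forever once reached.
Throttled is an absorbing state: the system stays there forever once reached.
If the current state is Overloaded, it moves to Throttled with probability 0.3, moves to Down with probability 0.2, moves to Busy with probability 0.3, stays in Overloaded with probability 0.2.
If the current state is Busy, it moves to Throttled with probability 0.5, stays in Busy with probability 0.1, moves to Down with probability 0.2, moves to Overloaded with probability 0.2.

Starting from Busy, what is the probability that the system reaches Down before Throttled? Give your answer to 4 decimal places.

Let h(s) be the probability of absorption at Down starting from transient state s. Then h(Down) = 1 and h(Throttled) = 0. By first-step analysis:
h(Overloaded) = 0.2·1 + 0.3·0 + 0.2·h(Overloaded) + 0.3·h(Busy)
h(Busy) = 0.2·1 + 0.5·0 + 0.2·h(Overloaded) + 0.1·h(Busy)
Solving: h(Overloaded) = 0.3636, h(Busy) = 0.3030.
Starting from Busy, the probability is 0.3030.

0.3030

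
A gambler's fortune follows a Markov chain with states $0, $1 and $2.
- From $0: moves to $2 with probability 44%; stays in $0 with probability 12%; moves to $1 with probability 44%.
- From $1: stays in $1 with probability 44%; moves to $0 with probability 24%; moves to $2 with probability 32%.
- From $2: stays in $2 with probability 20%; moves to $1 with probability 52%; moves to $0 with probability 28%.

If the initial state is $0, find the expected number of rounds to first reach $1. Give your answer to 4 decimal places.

Let t(s) be the expected number of rounds to first reach $1 from state s, with t($1) = 0. Conditioning on the first round:
t($0) = 1 + 0.12·t($0) + 0.44·t($2)
t($2) = 1 + 0.28·t($0) + 0.2·t($2)
Solving: t($0) = 2.1350, t($2) = 1.9972.
Expected rounds from $0 to $1: 2.1350.

2.1350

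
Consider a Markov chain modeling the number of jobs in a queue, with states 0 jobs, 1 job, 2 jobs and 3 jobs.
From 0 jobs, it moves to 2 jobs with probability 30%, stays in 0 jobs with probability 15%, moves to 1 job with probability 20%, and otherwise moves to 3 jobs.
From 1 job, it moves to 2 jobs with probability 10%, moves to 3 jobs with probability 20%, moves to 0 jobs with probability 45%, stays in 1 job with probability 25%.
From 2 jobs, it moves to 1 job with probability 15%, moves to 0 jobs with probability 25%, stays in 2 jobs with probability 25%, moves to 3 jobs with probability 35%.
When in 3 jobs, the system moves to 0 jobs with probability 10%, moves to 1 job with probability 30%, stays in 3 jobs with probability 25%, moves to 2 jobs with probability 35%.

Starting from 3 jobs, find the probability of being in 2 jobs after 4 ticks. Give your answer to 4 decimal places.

Propagate the distribution vector 4 ticks from 3 jobs.
After 0 ticks: (0.0000, 0.0000, 0.0000, 1.0000)
After 1 tick: (0.1000, 0.3000, 0.3500, 0.2500)
After 2 ticks: (0.2625, 0.2225, 0.2350, 0.2800)
After 3 ticks: (0.2263, 0.2274, 0.2578, 0.2886)
After 4 ticks: (0.2296, 0.2273, 0.2561, 0.2870)
P(in 2 jobs after 4 ticks) = 0.2561

0.2561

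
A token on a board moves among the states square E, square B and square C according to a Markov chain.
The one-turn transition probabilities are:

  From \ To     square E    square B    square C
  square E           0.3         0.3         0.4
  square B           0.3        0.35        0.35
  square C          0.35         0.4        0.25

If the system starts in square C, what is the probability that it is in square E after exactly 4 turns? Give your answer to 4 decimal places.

Propagate the distribution vector 4 turns from square C.
After 0 turns: (0.0000, 0.0000, 1.0000)
After 1 turn: (0.3500, 0.4000, 0.2500)
After 2 turns: (0.3125, 0.3450, 0.3425)
After 3 turns: (0.3171, 0.3515, 0.3314)
After 4 turns: (0.3166, 0.3507, 0.3327)
P(in square E after 4 turns) = 0.3166

0.3166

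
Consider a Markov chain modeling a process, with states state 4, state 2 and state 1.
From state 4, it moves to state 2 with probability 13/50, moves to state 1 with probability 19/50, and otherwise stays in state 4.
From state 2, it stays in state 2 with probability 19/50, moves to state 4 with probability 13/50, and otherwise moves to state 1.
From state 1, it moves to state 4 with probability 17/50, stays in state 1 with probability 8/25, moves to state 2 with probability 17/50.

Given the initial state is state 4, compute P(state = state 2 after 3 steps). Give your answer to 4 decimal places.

Propagate the distribution vector 3 steps from state 4.
After 0 steps: (1.0000, 0.0000, 0.0000)
After 1 step: (0.3600, 0.2600, 0.3800)
After 2 steps: (0.3264, 0.3216, 0.3520)
After 3 steps: (0.3208, 0.3268, 0.3524)
P(in state 2 after 3 steps) = 0.3268

0.3268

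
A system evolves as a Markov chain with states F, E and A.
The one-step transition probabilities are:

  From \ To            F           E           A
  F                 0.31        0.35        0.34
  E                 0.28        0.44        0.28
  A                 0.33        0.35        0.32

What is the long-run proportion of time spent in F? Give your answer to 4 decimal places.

Let the stationary distribution be π with π = πP and π_1 + π_2 + π_3 = 1.
π_1 = 0.31·π_1 + 0.28·π_2 + 0.33·π_3
π_2 = 0.35·π_1 + 0.44·π_2 + 0.35·π_3
Solving with the normalization constraint gives π = (0.3047, 0.3846, 0.3107).
So the stationary probability of F is 0.3047.

0.3047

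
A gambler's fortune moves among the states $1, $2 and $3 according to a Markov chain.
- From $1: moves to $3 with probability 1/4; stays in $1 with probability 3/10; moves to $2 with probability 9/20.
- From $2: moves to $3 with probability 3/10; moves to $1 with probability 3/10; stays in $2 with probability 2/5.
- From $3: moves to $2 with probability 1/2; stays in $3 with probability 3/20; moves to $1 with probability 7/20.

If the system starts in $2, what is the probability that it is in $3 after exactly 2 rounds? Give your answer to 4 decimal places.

0.2400

Sum over the intermediate state after 1 round:
P = P($2→$1)·P($1→$3) + P($2→$2)·P($2→$3) + P($2→$3)·P($3→$3)
  = 0.3×0.25 + 0.4×0.3 + 0.3×0.15
  = 0.0750 + 0.1200 + 0.0450 = 0.2400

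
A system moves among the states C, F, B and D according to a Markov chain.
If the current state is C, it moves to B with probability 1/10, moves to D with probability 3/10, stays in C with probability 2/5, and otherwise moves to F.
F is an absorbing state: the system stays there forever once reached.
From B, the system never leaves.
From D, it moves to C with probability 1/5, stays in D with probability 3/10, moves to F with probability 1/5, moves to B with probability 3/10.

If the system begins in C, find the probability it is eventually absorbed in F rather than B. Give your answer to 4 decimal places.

0.5556

Let h(s) be the probability of absorption at F starting from transient state s. Then h(F) = 1 and h(B) = 0. By first-step analysis:
h(C) = 0.4·h(C) + 0.2·1 + 0.1·0 + 0.3·h(D)
h(D) = 0.2·h(C) + 0.2·1 + 0.3·0 + 0.3·h(D)
Solving: h(C) = 0.5556, h(D) = 0.4444.
Starting from C, the probability is 0.5556.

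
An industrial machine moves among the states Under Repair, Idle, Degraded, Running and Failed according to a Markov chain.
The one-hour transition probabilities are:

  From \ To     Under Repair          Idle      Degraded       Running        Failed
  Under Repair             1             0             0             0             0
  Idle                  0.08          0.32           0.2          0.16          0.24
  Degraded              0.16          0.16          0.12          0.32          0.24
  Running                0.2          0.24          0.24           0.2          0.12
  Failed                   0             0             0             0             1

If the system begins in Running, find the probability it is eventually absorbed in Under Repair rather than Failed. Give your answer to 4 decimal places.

Let h(s) be the probability of absorption at Under Repair starting from transient state s. Then h(Under Repair) = 1 and h(Failed) = 0. By first-step analysis:
h(Idle) = 0.08·1 + 0.32·h(Idle) + 0.2·h(Degraded) + 0.16·h(Running) + 0.24·0
h(Degraded) = 0.16·1 + 0.16·h(Idle) + 0.12·h(Degraded) + 0.32·h(Running) + 0.24·0
h(Running) = 0.2·1 + 0.24·h(Idle) + 0.24·h(Degraded) + 0.2·h(Running) + 0.12·0
Solving: h(Idle) = 0.3556, h(Degraded) = 0.4222, h(Running) = 0.4833.
Starting from Running, the probability is 0.4833.

0.4833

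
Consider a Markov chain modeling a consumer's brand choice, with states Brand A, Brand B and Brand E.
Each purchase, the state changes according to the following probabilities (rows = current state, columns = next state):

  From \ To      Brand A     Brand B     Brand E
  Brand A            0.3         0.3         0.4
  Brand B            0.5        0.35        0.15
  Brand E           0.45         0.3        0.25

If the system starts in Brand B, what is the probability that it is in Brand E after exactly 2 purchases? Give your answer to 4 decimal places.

Sum over the intermediate state after 1 purchase:
P = P(Brand B→Brand A)·P(Brand A→Brand E) + P(Brand B→Brand B)·P(Brand B→Brand E) + P(Brand B→Brand E)·P(Brand E→Brand E)
  = 0.5×0.4 + 0.35×0.15 + 0.15×0.25
  = 0.2000 + 0.0525 + 0.0375 = 0.2900

0.2900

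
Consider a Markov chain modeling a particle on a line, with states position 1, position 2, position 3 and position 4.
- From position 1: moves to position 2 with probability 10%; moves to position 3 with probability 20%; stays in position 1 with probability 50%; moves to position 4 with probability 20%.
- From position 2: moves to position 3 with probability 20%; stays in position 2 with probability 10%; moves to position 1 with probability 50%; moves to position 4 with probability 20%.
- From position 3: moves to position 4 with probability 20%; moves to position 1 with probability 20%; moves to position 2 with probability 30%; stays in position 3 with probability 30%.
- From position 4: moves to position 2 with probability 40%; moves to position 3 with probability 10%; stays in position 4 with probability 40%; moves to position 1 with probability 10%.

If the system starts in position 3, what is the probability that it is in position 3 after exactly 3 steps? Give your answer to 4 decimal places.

Propagate the distribution vector 3 steps from position 3.
After 0 steps: (0.0000, 0.0000, 1.0000, 0.0000)
After 1 step: (0.2000, 0.3000, 0.3000, 0.2000)
After 2 steps: (0.3300, 0.2200, 0.2100, 0.2400)
After 3 steps: (0.3410, 0.2140, 0.1970, 0.2480)
P(in position 3 after 3 steps) = 0.1970

0.1970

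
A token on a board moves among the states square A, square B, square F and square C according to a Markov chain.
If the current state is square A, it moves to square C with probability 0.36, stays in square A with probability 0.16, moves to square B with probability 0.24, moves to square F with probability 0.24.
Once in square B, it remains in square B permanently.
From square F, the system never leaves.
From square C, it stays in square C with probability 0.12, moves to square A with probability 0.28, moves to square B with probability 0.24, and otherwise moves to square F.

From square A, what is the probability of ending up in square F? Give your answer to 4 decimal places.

0.5338

Let h(s) be the probability of absorption at square F starting from transient state s. Then h(square F) = 1 and h(square B) = 0. By first-step analysis:
h(square A) = 0.16·h(square A) + 0.24·0 + 0.24·1 + 0.36·h(square C)
h(square C) = 0.28·h(square A) + 0.24·0 + 0.36·1 + 0.12·h(square C)
Solving: h(square A) = 0.5338, h(square C) = 0.5789.
Starting from square A, the probability is 0.5338.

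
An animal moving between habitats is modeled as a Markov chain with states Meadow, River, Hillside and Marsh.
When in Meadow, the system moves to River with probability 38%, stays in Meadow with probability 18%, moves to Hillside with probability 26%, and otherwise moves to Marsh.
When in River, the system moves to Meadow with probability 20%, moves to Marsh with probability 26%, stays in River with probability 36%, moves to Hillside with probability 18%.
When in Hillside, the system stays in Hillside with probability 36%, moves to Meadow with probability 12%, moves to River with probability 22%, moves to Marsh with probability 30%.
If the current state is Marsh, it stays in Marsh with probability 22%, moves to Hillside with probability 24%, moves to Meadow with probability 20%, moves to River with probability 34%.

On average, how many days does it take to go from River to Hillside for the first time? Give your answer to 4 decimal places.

4.7669

Let t(s) be the expected number of days to first reach Hillside from state s, with t(Hillside) = 0. Conditioning on the first day:
t(Meadow) = 1 + 0.18·t(Meadow) + 0.38·t(River) + 0.18·t(Marsh)
t(River) = 1 + 0.2·t(Meadow) + 0.36·t(River) + 0.26·t(Marsh)
t(Marsh) = 1 + 0.2·t(Meadow) + 0.34·t(River) + 0.22·t(Marsh)
Solving: t(Meadow) = 4.4146, t(River) = 4.7669, t(Marsh) = 4.4919.
Expected days from River to Hillside: 4.7669.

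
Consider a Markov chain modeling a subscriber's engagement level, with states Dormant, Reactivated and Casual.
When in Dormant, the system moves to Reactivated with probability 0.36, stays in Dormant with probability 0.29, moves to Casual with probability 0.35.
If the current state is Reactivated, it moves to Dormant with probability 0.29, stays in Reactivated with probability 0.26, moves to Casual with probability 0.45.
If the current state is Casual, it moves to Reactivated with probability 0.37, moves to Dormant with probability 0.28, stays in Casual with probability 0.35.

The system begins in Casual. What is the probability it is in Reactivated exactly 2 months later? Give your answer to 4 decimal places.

0.3265

Sum over the intermediate state after 1 month:
P = P(Casual→Dormant)·P(Dormant→Reactivated) + P(Casual→Reactivated)·P(Reactivated→Reactivated) + P(Casual→Casual)·P(Casual→Reactivated)
  = 0.28×0.36 + 0.37×0.26 + 0.35×0.37
  = 0.1008 + 0.0962 + 0.1295 = 0.3265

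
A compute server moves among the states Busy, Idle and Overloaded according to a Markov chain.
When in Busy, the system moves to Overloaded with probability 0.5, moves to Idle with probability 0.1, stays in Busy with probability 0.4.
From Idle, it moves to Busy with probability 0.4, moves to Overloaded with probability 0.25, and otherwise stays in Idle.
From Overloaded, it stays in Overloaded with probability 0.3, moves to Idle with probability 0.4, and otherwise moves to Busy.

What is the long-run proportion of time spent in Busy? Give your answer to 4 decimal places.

0.3641

Let the stationary distribution be π with π = πP and π_1 + π_2 + π_3 = 1.
π_1 = 0.4·π_1 + 0.4·π_2 + 0.3·π_3
π_2 = 0.1·π_1 + 0.35·π_2 + 0.4·π_3
Solving with the normalization constraint gives π = (0.3641, 0.2769, 0.3590).
So the stationary probability of Busy is 0.3641.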